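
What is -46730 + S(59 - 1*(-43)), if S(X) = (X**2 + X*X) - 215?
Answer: -26137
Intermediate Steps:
S(X) = -215 + 2*X**2 (S(X) = (X**2 + X**2) - 215 = 2*X**2 - 215 = -215 + 2*X**2)
-46730 + S(59 - 1*(-43)) = -46730 + (-215 + 2*(59 - 1*(-43))**2) = -46730 + (-215 + 2*(59 + 43)**2) = -46730 + (-215 + 2*102**2) = -46730 + (-215 + 2*10404) = -46730 + (-215 + 20808) = -46730 + 20593 = -26137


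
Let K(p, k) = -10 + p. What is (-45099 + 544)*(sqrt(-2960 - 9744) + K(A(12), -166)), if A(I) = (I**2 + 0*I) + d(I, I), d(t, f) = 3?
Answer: -6104035 - 178220*I*sqrt(794) ≈ -6.104e+6 - 5.0219e+6*I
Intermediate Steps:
A(I) = 3 + I**2 (A(I) = (I**2 + 0*I) + 3 = (I**2 + 0) + 3 = I**2 + 3 = 3 + I**2)
(-45099 + 544)*(sqrt(-2960 - 9744) + K(A(12), -166)) = (-45099 + 544)*(sqrt(-2960 - 9744) + (-10 + (3 + 12**2))) = -44555*(sqrt(-12704) + (-10 + (3 + 144))) = -44555*(4*I*sqrt(794) + (-10 + 147)) = -44555*(4*I*sqrt(794) + 137) = -44555*(137 + 4*I*sqrt(794)) = -6104035 - 178220*I*sqrt(794)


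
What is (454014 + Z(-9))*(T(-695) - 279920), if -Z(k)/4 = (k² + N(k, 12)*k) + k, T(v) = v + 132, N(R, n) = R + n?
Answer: -127292721822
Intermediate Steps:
T(v) = 132 + v
Z(k) = -4*k - 4*k² - 4*k*(12 + k) (Z(k) = -4*((k² + (k + 12)*k) + k) = -4*((k² + (12 + k)*k) + k) = -4*((k² + k*(12 + k)) + k) = -4*(k + k² + k*(12 + k)) = -4*k - 4*k² - 4*k*(12 + k))
(454014 + Z(-9))*(T(-695) - 279920) = (454014 - 4*(-9)*(13 + 2*(-9)))*((132 - 695) - 279920) = (454014 - 4*(-9)*(13 - 18))*(-563 - 279920) = (454014 - 4*(-9)*(-5))*(-280483) = (454014 - 180)*(-280483) = 453834*(-280483) = -127292721822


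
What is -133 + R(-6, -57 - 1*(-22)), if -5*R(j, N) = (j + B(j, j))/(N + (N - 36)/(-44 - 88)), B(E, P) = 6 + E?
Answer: -3025877/22745 ≈ -133.03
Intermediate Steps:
R(j, N) = -(6 + 2*j)/(5*(3/11 + 131*N/132)) (R(j, N) = -(j + (6 + j))/(5*(N + (N - 36)/(-44 - 88))) = -(6 + 2*j)/(5*(N + (-36 + N)/(-132))) = -(6 + 2*j)/(5*(N + (-36 + N)*(-1/132))) = -(6 + 2*j)/(5*(N + (3/11 - N/132))) = -(6 + 2*j)/(5*(3/11 + 131*N/132)))
-133 + R(-6, -57 - 1*(-22)) = -133 + 264*(-3 - 1*(-6))/(5*(36 + 131*(-57 - 1*(-22)))) = -133 + 264*(-3 + 6)/(5*(36 + 131*(-57 + 22))) = -133 + (264/5)*3/(36 + 131*(-35)) = -133 + (264/5)*3/(36 - 4585) = -133 + (264/5)*3/(-4549) = -133 + (264/5)*(-1/4549)*3 = -133 - 792/22745 = -3025877/22745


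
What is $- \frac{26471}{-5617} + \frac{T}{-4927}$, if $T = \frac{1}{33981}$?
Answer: $\frac{4431890942660}{940422781779} \approx 4.7127$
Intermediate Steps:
$T = \frac{1}{33981} \approx 2.9428 \cdot 10^{-5}$
$- \frac{26471}{-5617} + \frac{T}{-4927} = - \frac{26471}{-5617} + \frac{1}{33981 \left(-4927\right)} = \left(-26471\right) \left(- \frac{1}{5617}\right) + \frac{1}{33981} \left(- \frac{1}{4927}\right) = \frac{26471}{5617} - \frac{1}{167424387} = \frac{4431890942660}{940422781779}$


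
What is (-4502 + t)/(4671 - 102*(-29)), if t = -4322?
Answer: -8824/7629 ≈ -1.1566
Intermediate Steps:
(-4502 + t)/(4671 - 102*(-29)) = (-4502 - 4322)/(4671 - 102*(-29)) = -8824/(4671 + 2958) = -8824/7629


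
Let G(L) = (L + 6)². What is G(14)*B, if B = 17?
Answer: 6800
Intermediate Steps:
G(L) = (6 + L)²
G(14)*B = (6 + 14)²*17 = 20²*17 = 400*17 = 6800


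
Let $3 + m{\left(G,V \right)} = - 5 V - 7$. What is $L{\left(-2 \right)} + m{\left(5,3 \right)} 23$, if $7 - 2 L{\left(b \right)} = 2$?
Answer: $- \frac{1145}{2} \approx -572.5$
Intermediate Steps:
$L{\left(b \right)} = \frac{5}{2}$ ($L{\left(b \right)} = \frac{7}{2} - 1 = \frac{5}{2}$)
$m{\left(G,V \right)} = -10 - 5 V$ ($m{\left(G,V \right)} = -3 - \left(7 + 5 V\right) = -10 - 5 V$)
$L{\left(-2 \right)} + m{\left(5,3 \right)} 23 = \frac{5}{2} + \left(-10 - 15\right) 23 = \frac{5}{2} - 575 = - \frac{1145}{2}$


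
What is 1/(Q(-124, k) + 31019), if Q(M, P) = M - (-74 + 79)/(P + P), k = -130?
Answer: 52/1606541 ≈ 3.2368e-5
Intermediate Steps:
Q(M, P) = M - 5/(2*P)
1/(Q(-124, k) + 31019) = 1/((-124 - 5/2/(-130)) + 31019) = 1/((-124 - 5/2*(-1/130)) + 31019) = 1/((-124 + 1/52) + 31019) = 1/(-6447/52 + 31019) = 1/(1606541/52) = 52/1606541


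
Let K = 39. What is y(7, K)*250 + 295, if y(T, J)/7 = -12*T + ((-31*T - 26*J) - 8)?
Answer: -2314955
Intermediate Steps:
y(T, J) = -56 - 301*T - 182*J (y(T, J) = 7*(-12*T + ((-31*T - 26*J) - 8)) = 7*(-12*T + (-8 - 31*T - 26*J)) = 7*(-8 - 43*T - 26*J) = -56 - 301*T - 182*J)
y(7, K)*250 + 295 = (-56 - 301*7 - 182*39)*250 + 295 = (-56 - 2107 - 7098)*250 + 295 = -9261*250 + 295 = -2315250 + 295 = -2314955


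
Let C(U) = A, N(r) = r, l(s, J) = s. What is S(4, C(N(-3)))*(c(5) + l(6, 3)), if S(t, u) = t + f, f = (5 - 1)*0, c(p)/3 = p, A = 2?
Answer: 84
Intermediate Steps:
c(p) = 3*p
f = 0 (f = 4*0 = 0)
C(U) = 2
S(t, u) = t (S(t, u) = t + 0 = t)
S(4, C(N(-3)))*(c(5) + l(6, 3)) = 4*(3*5 + 6) = 4*(15 + 6) = 4*21 = 84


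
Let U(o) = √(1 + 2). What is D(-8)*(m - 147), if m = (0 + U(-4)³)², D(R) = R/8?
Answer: 120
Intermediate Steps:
U(o) = √3
D(R) = R/8 (D(R) = R*(⅛) = R/8)
m = 27 (m = (0 + (√3)³)² = (0 + 3*√3)² = (3*√3)² = 27)
D(-8)*(m - 147) = ((⅛)*(-8))*(27 - 147) = -1*(-120) = 120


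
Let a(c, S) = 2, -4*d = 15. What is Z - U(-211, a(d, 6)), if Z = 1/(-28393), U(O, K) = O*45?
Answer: 269591534/28393 ≈ 9495.0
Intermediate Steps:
d = -15/4 (d = -1/4*15 = -15/4 ≈ -3.7500)
U(O, K) = 45*O
Z = -1/28393 ≈ -3.5220e-5
Z - U(-211, a(d, 6)) = -1/28393 - 45*(-211) = -1/28393 - 1*(-9495) = -1/28393 + 9495 = 269591534/28393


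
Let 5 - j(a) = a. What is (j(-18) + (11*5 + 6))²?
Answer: 7056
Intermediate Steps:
j(a) = 5 - a
(j(-18) + (11*5 + 6))² = ((5 - 1*(-18)) + (11*5 + 6))² = ((5 + 18) + (55 + 6))² = (23 + 61)² = 84² = 7056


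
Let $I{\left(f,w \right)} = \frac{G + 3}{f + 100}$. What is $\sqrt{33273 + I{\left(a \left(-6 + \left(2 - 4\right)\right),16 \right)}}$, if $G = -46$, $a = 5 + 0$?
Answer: $\frac{\sqrt{29945055}}{30} \approx 182.41$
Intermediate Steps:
$a = 5$
$I{\left(f,w \right)} = - \frac{43}{100 + f}$ ($I{\left(f,w \right)} = \frac{-46 + 3}{f + 100} = - \frac{43}{100 + f}$)
$\sqrt{33273 + I{\left(a \left(-6 + \left(2 - 4\right)\right),16 \right)}} = \sqrt{33273 - \frac{43}{100 + 5 \left(-6 + \left(2 - 4\right)\right)}} = \sqrt{33273 - \frac{43}{100 + 5 \left(-6 - 2\right)}} = \sqrt{33273 - \frac{43}{100 + 5 \left(-8\right)}} = \sqrt{33273 - \frac{43}{100 - 40}} = \sqrt{33273 - \frac{43}{60}} = \sqrt{\frac{1996337}{60}} = \frac{\sqrt{29945055}}{30}$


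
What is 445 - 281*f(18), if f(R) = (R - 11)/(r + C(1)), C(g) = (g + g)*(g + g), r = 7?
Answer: 2928/11 ≈ 266.18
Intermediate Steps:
C(g) = 4*g² (C(g) = (2*g)*(2*g) = 4*g²)
f(R) = -1 + R/11 (f(R) = (R - 11)/(7 + 4*1²) = (-11 + R)/(7 + 4*1) = (-11 + R)/(7 + 4) = (-11 + R)/11 = (-11 + R)*(1/11) = -1 + R/11)
445 - 281*f(18) = 445 - 281*(-1 + (1/11)*18) = 445 - 281*(-1 + 18/11) = 445 - 281*7/11 = 445 - 1967/11 = 2928/11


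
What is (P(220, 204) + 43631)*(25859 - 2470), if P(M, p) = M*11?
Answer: 1077086839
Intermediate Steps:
P(M, p) = 11*M
(P(220, 204) + 43631)*(25859 - 2470) = (11*220 + 43631)*(25859 - 2470) = (2420 + 43631)*23389 = 46051*23389 = 1077086839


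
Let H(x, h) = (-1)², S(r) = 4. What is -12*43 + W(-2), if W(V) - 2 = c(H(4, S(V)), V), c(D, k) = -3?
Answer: -517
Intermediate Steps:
H(x, h) = 1
W(V) = -1 (W(V) = 2 - 3 = -1)
-12*43 + W(-2) = -12*43 - 1 = -516 - 1 = -517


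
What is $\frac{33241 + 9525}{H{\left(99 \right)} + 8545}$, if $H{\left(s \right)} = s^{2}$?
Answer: $\frac{21383}{9173} \approx 2.3311$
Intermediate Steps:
$\frac{33241 + 9525}{H{\left(99 \right)} + 8545} = \frac{33241 + 9525}{99^{2} + 8545} = \frac{42766}{9801 + 8545} = \frac{42766}{18346} = 42766 \cdot \frac{1}{18346} = \frac{21383}{9173}$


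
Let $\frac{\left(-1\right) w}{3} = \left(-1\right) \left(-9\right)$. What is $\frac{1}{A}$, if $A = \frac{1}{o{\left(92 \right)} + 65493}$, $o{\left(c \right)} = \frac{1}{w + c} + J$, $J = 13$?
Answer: $\frac{4257891}{65} \approx 65506.0$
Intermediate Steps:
$w = -27$ ($w = - 3 \left(\left(-1\right) \left(-9\right)\right) = \left(-3\right) 9 = -27$)
$o{\left(c \right)} = 13 + \frac{1}{-27 + c}$ ($o{\left(c \right)} = \frac{1}{-27 + c} + 13 = 13 + \frac{1}{-27 + c}$)
$A = \frac{65}{4257891}$ ($A = \frac{1}{\frac{-350 + 13 \cdot 92}{-27 + 92} + 65493} = \frac{1}{\frac{-350 + 1196}{65} + 65493} = \frac{1}{\frac{1}{65} \cdot 846 + 65493} = \frac{1}{\frac{846}{65} + 65493} = \frac{1}{\frac{4257891}{65}} = \frac{65}{4257891} \approx 1.5266 \cdot 10^{-5}$)
$\frac{1}{A} = \frac{1}{\frac{65}{4257891}} = \frac{4257891}{65}$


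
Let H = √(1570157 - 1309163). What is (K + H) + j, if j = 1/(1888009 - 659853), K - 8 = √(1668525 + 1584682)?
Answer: 9825249/1228156 + √260994 + √3253207 ≈ 2322.5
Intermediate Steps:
H = √260994 ≈ 510.88
K = 8 + √3253207 (K = 8 + √(1668525 + 1584682) = 8 + √3253207 ≈ 1811.7)
j = 1/1228156 ≈ 8.1423e-7
(K + H) + j = ((8 + √3253207) + √260994) + 1/1228156 = (8 + √260994 + √3253207) + 1/1228156 = 9825249/1228156 + √260994 + √3253207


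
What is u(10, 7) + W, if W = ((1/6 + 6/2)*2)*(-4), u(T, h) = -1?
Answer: -79/3 ≈ -26.333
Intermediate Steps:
W = -76/3 (W = ((1*(⅙) + 6*(½))*2)*(-4) = ((⅙ + 3)*2)*(-4) = ((19/6)*2)*(-4) = (19/3)*(-4) = -76/3 ≈ -25.333)
u(10, 7) + W = -1 - 76/3 = -79/3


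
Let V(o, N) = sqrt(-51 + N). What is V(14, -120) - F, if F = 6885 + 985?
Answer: -7870 + 3*I*sqrt(19) ≈ -7870.0 + 13.077*I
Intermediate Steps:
F = 7870
V(14, -120) - F = sqrt(-51 - 120) - 1*7870 = sqrt(-171) - 7870 = 3*I*sqrt(19) - 7870 = -7870 + 3*I*sqrt(19)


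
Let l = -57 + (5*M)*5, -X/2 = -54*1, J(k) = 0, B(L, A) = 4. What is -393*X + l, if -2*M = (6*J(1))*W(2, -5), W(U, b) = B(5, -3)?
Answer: -42501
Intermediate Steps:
W(U, b) = 4
M = 0 (M = -6*0*4/2 = -0*4 = -1/2*0 = 0)
X = 108 (X = -(-108) = -2*(-54) = 108)
l = -57 (l = -57 + (5*0)*5 = -57 + 0*5 = -57 + 0 = -57)
-393*X + l = -393*108 - 57 = -42444 - 57 = -42501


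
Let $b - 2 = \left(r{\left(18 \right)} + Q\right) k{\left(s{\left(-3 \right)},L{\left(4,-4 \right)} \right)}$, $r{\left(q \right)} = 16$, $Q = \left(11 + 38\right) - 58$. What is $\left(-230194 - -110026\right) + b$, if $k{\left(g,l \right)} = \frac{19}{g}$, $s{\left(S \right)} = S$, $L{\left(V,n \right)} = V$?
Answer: $- \frac{360631}{3} \approx -1.2021 \cdot 10^{5}$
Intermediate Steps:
$Q = -9$ ($Q = 49 - 58 = -9$)
$b = - \frac{127}{3}$ ($b = 2 + \left(16 - 9\right) \frac{19}{-3} = 2 + 7 \cdot 19 \left(- \frac{1}{3}\right) = 2 + 7 \left(- \frac{19}{3}\right) = 2 - \frac{133}{3} = - \frac{127}{3} \approx -42.333$)
$\left(-230194 - -110026\right) + b = \left(-230194 - -110026\right) - \frac{127}{3} = \left(-230194 + 110026\right) - \frac{127}{3} = -120168 - \frac{127}{3} = - \frac{360631}{3}$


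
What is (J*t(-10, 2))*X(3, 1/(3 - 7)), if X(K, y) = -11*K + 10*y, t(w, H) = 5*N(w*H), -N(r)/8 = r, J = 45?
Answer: -1278000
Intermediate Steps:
N(r) = -8*r
t(w, H) = -40*H*w (t(w, H) = 5*(-8*w*H) = 5*(-8*H*w) = -40*H*w)
(J*t(-10, 2))*X(3, 1/(3 - 7)) = (45*(-40*2*(-10)))*(-11*3 + 10/(3 - 7)) = (45*800)*(-33 + 10/(-4)) = 36000*(-33 + 10*(-¼)) = 36000*(-33 - 5/2) = 36000*(-71/2) = -1278000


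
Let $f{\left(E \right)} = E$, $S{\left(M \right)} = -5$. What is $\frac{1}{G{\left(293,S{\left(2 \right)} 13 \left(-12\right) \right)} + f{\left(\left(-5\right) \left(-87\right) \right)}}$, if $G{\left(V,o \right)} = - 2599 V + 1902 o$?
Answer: $\frac{1}{722488} \approx 1.3841 \cdot 10^{-6}$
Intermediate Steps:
$\frac{1}{G{\left(293,S{\left(2 \right)} 13 \left(-12\right) \right)} + f{\left(\left(-5\right) \left(-87\right) \right)}} = \frac{1}{\left(\left(-2599\right) 293 + 1902 \left(-5\right) 13 \left(-12\right)\right) - -435} = \frac{1}{\left(-761507 + 1902 \left(\left(-65\right) \left(-12\right)\right)\right) + 435} = \frac{1}{\left(-761507 + 1902 \cdot 780\right) + 435} = \frac{1}{\left(-761507 + 1483560\right) + 435} = \frac{1}{722053 + 435} = \frac{1}{722488}$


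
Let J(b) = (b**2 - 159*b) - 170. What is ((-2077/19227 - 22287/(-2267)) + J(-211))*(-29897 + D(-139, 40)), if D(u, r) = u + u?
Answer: -6027719916824750/2563977 ≈ -2.3509e+9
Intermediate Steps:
J(b) = -170 + b**2 - 159*b
D(u, r) = 2*u
((-2077/19227 - 22287/(-2267)) + J(-211))*(-29897 + D(-139, 40)) = ((-2077/19227 - 22287/(-2267)) + (-170 + (-211)**2 - 159*(-211)))*(-29897 + 2*(-139)) = ((-2077*1/19227 - 22287*(-1/2267)) + (-170 + 44521 + 33549))*(-29897 - 278) = ((-2077/19227 + 22287/2267) + 77900)*(-30175) = (423803590/43587609 + 77900)*(-30175) = (3395898544690/43587609)*(-30175) = -6027719916824750/2563977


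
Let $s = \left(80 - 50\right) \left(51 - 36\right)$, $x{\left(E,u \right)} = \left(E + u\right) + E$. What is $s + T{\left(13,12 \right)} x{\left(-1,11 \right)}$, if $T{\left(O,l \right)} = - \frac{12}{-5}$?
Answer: $\frac{2358}{5} \approx 471.6$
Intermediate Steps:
$x{\left(E,u \right)} = u + 2 E$
$s = 450$ ($s = 30 \cdot 15 = 450$)
$T{\left(O,l \right)} = \frac{12}{5}$ ($T{\left(O,l \right)} = \left(-12\right) \left(- \frac{1}{5}\right) = \frac{12}{5}$)
$s + T{\left(13,12 \right)} x{\left(-1,11 \right)} = 450 + \frac{12 \left(11 + 2 \left(-1\right)\right)}{5} = 450 + \frac{12 \left(11 - 2\right)}{5} = 450 + \frac{12}{5} \cdot 9 = 450 + \frac{108}{5} = \frac{2358}{5}$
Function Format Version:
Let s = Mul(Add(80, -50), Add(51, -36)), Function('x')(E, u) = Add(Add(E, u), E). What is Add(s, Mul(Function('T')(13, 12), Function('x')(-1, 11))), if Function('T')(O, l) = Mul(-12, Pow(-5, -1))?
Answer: Rational(2358, 5) ≈ 471.60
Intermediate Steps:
Function('x')(E, u) = Add(u, Mul(2, E))
s = 450 (s = Mul(30, 15) = 450)
Function('T')(O, l) = Rational(12, 5) (Function('T')(O, l) = Mul(-12, Rational(-1, 5)) = Rational(12, 5))
Add(s, Mul(Function('T')(13, 12), Function('x')(-1, 11))) = Add(450, Mul(Rational(12, 5), Add(11, Mul(2, -1)))) = Add(450, Mul(Rational(12, 5), Add(11, -2))) = Add(450, Mul(Rational(12, 5), 9)) = Add(450, Rational(108, 5)) = Rational(2358, 5)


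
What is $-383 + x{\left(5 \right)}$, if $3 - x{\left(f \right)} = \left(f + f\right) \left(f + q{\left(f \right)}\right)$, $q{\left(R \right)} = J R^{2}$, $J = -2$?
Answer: $70$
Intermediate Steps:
$q{\left(R \right)} = - 2 R^{2}$
$x{\left(f \right)} = 3 - 2 f \left(f - 2 f^{2}\right)$ ($x{\left(f \right)} = 3 - \left(f + f\right) \left(f - 2 f^{2}\right) = 3 - 2 f \left(f - 2 f^{2}\right)$)
$-383 + x{\left(5 \right)} = -383 + \left(3 - 2 \cdot 5^{2} + 4 \cdot 5^{3}\right) = -383 + \left(3 - 50 + 4 \cdot 125\right) = -383 + \left(3 - 50 + 500\right) = -383 + 453 = 70$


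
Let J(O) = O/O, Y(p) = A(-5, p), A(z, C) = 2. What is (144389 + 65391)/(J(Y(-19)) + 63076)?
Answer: 209780/63077 ≈ 3.3258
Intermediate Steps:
Y(p) = 2
J(O) = 1
(144389 + 65391)/(J(Y(-19)) + 63076) = (144389 + 65391)/(1 + 63076) = 209780/63077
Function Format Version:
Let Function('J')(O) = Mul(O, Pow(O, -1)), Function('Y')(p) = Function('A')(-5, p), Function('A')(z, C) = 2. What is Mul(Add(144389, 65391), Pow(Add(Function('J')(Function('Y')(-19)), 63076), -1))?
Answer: Rational(209780, 63077) ≈ 3.3258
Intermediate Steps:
Function('Y')(p) = 2
Function('J')(O) = 1
Mul(Add(144389, 65391), Pow(Add(Function('J')(Function('Y')(-19)), 63076), -1)) = Mul(Add(144389, 65391), Pow(Add(1, 63076), -1)) = Mul(209780, Pow(63077, -1)) = Mul(209780, Rational(1, 63077)) = Rational(209780, 63077)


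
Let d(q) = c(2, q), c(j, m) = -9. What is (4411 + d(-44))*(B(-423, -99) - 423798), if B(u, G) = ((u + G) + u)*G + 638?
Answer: -1450921210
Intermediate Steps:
d(q) = -9
B(u, G) = 638 + G*(G + 2*u) (B(u, G) = ((G + u) + u)*G + 638 = (G + 2*u)*G + 638 = G*(G + 2*u) + 638 = 638 + G*(G + 2*u))
(4411 + d(-44))*(B(-423, -99) - 423798) = (4411 - 9)*((638 + (-99)**2 + 2*(-99)*(-423)) - 423798) = 4402*((638 + 9801 + 83754) - 423798) = 4402*(94193 - 423798) = 4402*(-329605) = -1450921210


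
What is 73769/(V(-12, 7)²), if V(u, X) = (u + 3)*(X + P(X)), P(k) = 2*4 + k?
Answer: 73769/39204 ≈ 1.8817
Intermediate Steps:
P(k) = 8 + k
V(u, X) = (3 + u)*(8 + 2*X) (V(u, X) = (u + 3)*(X + (8 + X)) = (3 + u)*(8 + 2*X))
73769/(V(-12, 7)²) = 73769/((24 + 6*7 + 7*(-12) - 12*(8 + 7))²) = 73769/((24 + 42 - 84 - 12*15)²) = 73769/((24 + 42 - 84 - 180)²) = 73769/((-198)²) = 73769/39204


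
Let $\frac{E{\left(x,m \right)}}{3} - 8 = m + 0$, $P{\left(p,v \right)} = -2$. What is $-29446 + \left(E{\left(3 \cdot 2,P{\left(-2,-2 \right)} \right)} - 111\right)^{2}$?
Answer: $-20797$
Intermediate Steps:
$E{\left(x,m \right)} = 24 + 3 m$ ($E{\left(x,m \right)} = 24 + 3 \left(m + 0\right) = 24 + 3 m$)
$-29446 + \left(E{\left(3 \cdot 2,P{\left(-2,-2 \right)} \right)} - 111\right)^{2} = -29446 + \left(\left(24 + 3 \left(-2\right)\right) - 111\right)^{2} = -29446 + \left(\left(24 - 6\right) - 111\right)^{2} = -29446 + \left(18 - 111\right)^{2} = -29446 + \left(-93\right)^{2} = -29446 + 8649 = -20797$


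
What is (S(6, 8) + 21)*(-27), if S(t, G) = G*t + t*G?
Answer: -3159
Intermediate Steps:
S(t, G) = 2*G*t (S(t, G) = G*t + G*t = 2*G*t)
(S(6, 8) + 21)*(-27) = (2*8*6 + 21)*(-27) = (96 + 21)*(-27) = 117*(-27) = -3159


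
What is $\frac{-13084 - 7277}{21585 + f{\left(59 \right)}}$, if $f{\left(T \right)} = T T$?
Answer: $- \frac{20361}{25066} \approx -0.8123$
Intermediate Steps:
$f{\left(T \right)} = T^{2}$
$\frac{-13084 - 7277}{21585 + f{\left(59 \right)}} = \frac{-13084 - 7277}{21585 + 59^{2}} = - \frac{20361}{21585 + 3481} = - \frac{20361}{25066}$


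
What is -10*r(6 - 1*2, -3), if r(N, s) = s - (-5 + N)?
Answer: 20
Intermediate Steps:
r(N, s) = 5 + s - N (r(N, s) = s + (5 - N) = 5 + s - N)
-10*r(6 - 1*2, -3) = -10*(5 - 3 - (6 - 1*2)) = -10*(5 - 3 - (6 - 2)) = -10*(5 - 3 - 1*4) = -10*(5 - 3 - 4) = -10*(-2) = 20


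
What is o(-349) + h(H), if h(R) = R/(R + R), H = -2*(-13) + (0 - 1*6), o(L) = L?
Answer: -697/2 ≈ -348.50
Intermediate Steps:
H = 20 (H = 26 + (0 - 6) = 26 - 6 = 20)
h(R) = ½ (h(R) = R/((2*R)) = (1/(2*R))*R = ½)
o(-349) + h(H) = -349 + ½ = -697/2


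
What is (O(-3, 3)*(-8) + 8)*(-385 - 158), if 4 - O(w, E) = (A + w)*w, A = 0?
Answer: -26064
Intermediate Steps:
O(w, E) = 4 - w² (O(w, E) = 4 - (0 + w)*w = 4 - w*w = 4 - w²)
(O(-3, 3)*(-8) + 8)*(-385 - 158) = ((4 - 1*(-3)²)*(-8) + 8)*(-385 - 158) = ((4 - 1*9)*(-8) + 8)*(-543) = ((4 - 9)*(-8) + 8)*(-543) = (-5*(-8) + 8)*(-543) = (40 + 8)*(-543) = 48*(-543) = -26064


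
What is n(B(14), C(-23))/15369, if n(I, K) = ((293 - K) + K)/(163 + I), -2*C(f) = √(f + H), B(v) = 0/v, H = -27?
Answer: 293/2505147 ≈ 0.00011696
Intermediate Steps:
B(v) = 0
C(f) = -√(-27 + f)/2 (C(f) = -√(f - 27)/2 = -√(-27 + f)/2)
n(I, K) = 293/(163 + I)
n(B(14), C(-23))/15369 = (293/(163 + 0))/15369 = (293/163)*(1/15369) = 293/2505147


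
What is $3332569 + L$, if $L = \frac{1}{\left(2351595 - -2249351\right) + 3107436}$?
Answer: $\frac{25688714893359}{7708382} \approx 3.3326 \cdot 10^{6}$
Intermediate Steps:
$L = \frac{1}{7708382}$ ($L = \frac{1}{\left(2351595 + 2249351\right) + 3107436} = \frac{1}{4600946 + 3107436} = \frac{1}{7708382} \approx 1.2973 \cdot 10^{-7}$)
$3332569 + L = 3332569 + \frac{1}{7708382} = \frac{25688714893359}{7708382}$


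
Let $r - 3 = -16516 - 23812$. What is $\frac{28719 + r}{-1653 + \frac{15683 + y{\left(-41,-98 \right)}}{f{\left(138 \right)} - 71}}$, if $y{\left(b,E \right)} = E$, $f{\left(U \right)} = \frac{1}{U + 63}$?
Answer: $\frac{33123524}{5344179} \approx 6.1981$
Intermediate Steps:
$f{\left(U \right)} = \frac{1}{63 + U}$
$r = -40325$ ($r = 3 - 40328 = -40325$)
$\frac{28719 + r}{-1653 + \frac{15683 + y{\left(-41,-98 \right)}}{f{\left(138 \right)} - 71}} = \frac{28719 - 40325}{-1653 + \frac{15683 - 98}{\frac{1}{63 + 138} - 71}} = - \frac{11606}{-1653 + \frac{15585}{\frac{1}{201} - 71}} = - \frac{11606}{-1653 + \frac{15585}{- \frac{14270}{201}}} = - \frac{11606}{-1653 + 15585 \left(- \frac{201}{14270}\right)} = - \frac{11606}{-1653 - \frac{626517}{2854}} = - \frac{11606}{- \frac{5344179}{2854}} = \left(-11606\right) \left(- \frac{2854}{5344179}\right) = \frac{33123524}{5344179}$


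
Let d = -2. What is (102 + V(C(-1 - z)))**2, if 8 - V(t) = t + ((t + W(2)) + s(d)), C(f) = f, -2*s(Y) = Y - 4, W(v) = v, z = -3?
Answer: 10201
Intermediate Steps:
s(Y) = 2 - Y/2 (s(Y) = -(Y - 4)/2 = -(-4 + Y)/2 = 2 - Y/2)
V(t) = 3 - 2*t (V(t) = 8 - (t + ((t + 2) + (2 - 1/2*(-2)))) = 8 - (t + ((2 + t) + (2 + 1))) = 8 - (t + ((2 + t) + 3)) = 8 - (t + (5 + t)) = 8 - (5 + 2*t) = 8 + (-5 - 2*t) = 3 - 2*t)
(102 + V(C(-1 - z)))**2 = (102 + (3 - 2*(-1 - 1*(-3))))**2 = (102 + (3 - 2*(-1 + 3)))**2 = (102 + (3 - 2*2))**2 = (102 + (3 - 4))**2 = (102 - 1)**2 = 101**2 = 10201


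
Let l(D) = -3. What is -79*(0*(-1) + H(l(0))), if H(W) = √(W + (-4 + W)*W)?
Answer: -237*√2 ≈ -335.17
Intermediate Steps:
H(W) = √(W + W*(-4 + W))
-79*(0*(-1) + H(l(0))) = -79*(0*(-1) + √(-3*(-3 - 3))) = -79*(0 + √(-3*(-6))) = -79*(0 + √18) = -79*(0 + 3*√2) = -237*√2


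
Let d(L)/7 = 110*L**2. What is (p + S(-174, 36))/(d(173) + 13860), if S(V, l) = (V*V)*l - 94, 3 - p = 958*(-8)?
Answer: 156787/3294170 ≈ 0.047595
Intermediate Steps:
p = 7667 (p = 3 - 958*(-8) = 3 - 1*(-7664) = 3 + 7664 = 7667)
S(V, l) = -94 + l*V**2 (S(V, l) = V**2*l - 94 = l*V**2 - 94 = -94 + l*V**2)
d(L) = 770*L**2 (d(L) = 7*(110*L**2) = 770*L**2)
(p + S(-174, 36))/(d(173) + 13860) = (7667 + (-94 + 36*(-174)**2))/(770*173**2 + 13860) = (7667 + (-94 + 36*30276))/(770*29929 + 13860) = (7667 + (-94 + 1089936))/(23045330 + 13860) = (7667 + 1089842)/23059190 = 1097509*(1/23059190) = 156787/3294170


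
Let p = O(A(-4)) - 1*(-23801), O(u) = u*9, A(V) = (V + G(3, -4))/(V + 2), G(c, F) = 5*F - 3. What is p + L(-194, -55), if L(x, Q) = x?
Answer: 47457/2 ≈ 23729.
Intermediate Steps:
G(c, F) = -3 + 5*F
A(V) = (-23 + V)/(2 + V) (A(V) = (V + (-3 + 5*(-4)))/(V + 2) = (V + (-3 - 20))/(2 + V) = (V - 23)/(2 + V) = (-23 + V)/(2 + V))
O(u) = 9*u
p = 47845/2 (p = 9*((-23 - 4)/(2 - 4)) - 1*(-23801) = 9*(-27/(-2)) + 23801 = 9*(-1/2*(-27)) + 23801 = 9*(27/2) + 23801 = 243/2 + 23801 = 47845/2 ≈ 23923.)
p + L(-194, -55) = 47845/2 - 194 = 47457/2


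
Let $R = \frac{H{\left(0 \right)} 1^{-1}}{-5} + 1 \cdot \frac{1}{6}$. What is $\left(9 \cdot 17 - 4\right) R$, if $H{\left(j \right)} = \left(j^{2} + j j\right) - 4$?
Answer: $\frac{4321}{30} \approx 144.03$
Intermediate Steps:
$H{\left(j \right)} = -4 + 2 j^{2}$ ($H{\left(j \right)} = \left(j^{2} + j^{2}\right) - 4 = 2 j^{2} - 4 = -4 + 2 j^{2}$)
$R = \frac{29}{30}$ ($R = \frac{\left(-4 + 2 \cdot 0^{2}\right) 1^{-1}}{-5} + 1 \cdot \frac{1}{6} = \left(-4 + 2 \cdot 0\right) 1 \left(- \frac{1}{5}\right) + 1 \cdot \frac{1}{6} = \left(-4 + 0\right) 1 \left(- \frac{1}{5}\right) + \frac{1}{6} = \left(-4\right) 1 \left(- \frac{1}{5}\right) + \frac{1}{6} = \left(-4\right) \left(- \frac{1}{5}\right) + \frac{1}{6} = \frac{4}{5} + \frac{1}{6} = \frac{29}{30} \approx 0.96667$)
$\left(9 \cdot 17 - 4\right) R = \left(9 \cdot 17 - 4\right) \frac{29}{30} = \left(153 - 4\right) \frac{29}{30} = 149 \cdot \frac{29}{30} = \frac{4321}{30}$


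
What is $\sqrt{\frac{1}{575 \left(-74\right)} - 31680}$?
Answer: $\frac{i \sqrt{2294268769702}}{8510} \approx 177.99 i$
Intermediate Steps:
$\sqrt{\frac{1}{575 \left(-74\right)} - 31680} = \sqrt{\frac{1}{-42550} - 31680} = \sqrt{- \frac{1}{42550} - 31680} = \sqrt{- \frac{1347984001}{42550}} = \frac{i \sqrt{2294268769702}}{8510}$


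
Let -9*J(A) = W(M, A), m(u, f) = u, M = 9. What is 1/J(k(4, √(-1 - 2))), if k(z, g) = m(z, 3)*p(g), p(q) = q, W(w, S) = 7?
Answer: -9/7 ≈ -1.2857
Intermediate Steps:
k(z, g) = g*z (k(z, g) = z*g = g*z)
J(A) = -7/9 (J(A) = -⅑*7 = -7/9)
1/J(k(4, √(-1 - 2))) = 1/(-7/9) = -9/7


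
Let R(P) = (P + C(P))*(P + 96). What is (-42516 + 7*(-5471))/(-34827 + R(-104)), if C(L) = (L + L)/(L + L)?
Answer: 80813/34003 ≈ 2.3766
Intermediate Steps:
C(L) = 1 (C(L) = (2*L)/((2*L)) = (2*L)*(1/(2*L)) = 1)
R(P) = (1 + P)*(96 + P) (R(P) = (P + 1)*(P + 96) = (1 + P)*(96 + P))
(-42516 + 7*(-5471))/(-34827 + R(-104)) = (-42516 + 7*(-5471))/(-34827 + (96 + (-104)**2 + 97*(-104))) = (-42516 - 38297)/(-34827 + (96 + 10816 - 10088)) = -80813/(-34827 + 824) = -80813/(-34003) = -80813*(-1/34003) = 80813/34003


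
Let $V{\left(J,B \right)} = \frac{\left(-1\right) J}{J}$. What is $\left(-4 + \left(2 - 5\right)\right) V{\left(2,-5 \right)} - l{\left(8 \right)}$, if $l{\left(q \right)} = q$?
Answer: $-1$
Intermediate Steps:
$V{\left(J,B \right)} = -1$
$\left(-4 + \left(2 - 5\right)\right) V{\left(2,-5 \right)} - l{\left(8 \right)} = \left(-4 + \left(2 - 5\right)\right) \left(-1\right) - 8 = \left(-4 - 3\right) \left(-1\right) - 8 = \left(-7\right) \left(-1\right) - 8 = 7 - 8 = -1$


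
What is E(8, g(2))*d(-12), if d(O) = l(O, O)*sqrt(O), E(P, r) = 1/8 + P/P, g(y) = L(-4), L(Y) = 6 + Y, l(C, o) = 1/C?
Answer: -3*I*sqrt(3)/16 ≈ -0.32476*I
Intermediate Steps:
g(y) = 2 (g(y) = 6 - 4 = 2)
E(P, r) = 9/8 (E(P, r) = 1*(1/8) + 1 = 1/8 + 1 = 9/8)
d(O) = 1/sqrt(O) (d(O) = sqrt(O)/O = 1/sqrt(O))
E(8, g(2))*d(-12) = 9/(8*sqrt(-12)) = 9*(-I*sqrt(3)/6)/8 = -3*I*sqrt(3)/16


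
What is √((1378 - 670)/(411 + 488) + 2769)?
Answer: 3*√248727229/899 ≈ 52.629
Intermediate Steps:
√((1378 - 670)/(411 + 488) + 2769) = √(708/899 + 2769) = √(2490039/899) = 3*√248727229/899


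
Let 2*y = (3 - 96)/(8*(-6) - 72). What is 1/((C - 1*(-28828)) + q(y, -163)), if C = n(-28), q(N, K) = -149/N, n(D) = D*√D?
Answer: 976221/27767879692 + 961*I*√7/13883939846 ≈ 3.5156e-5 + 1.8313e-7*I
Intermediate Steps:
y = 31/80 (y = ((3 - 96)/(8*(-6) - 72))/2 = (-93/(-48 - 72))/2 = (-93/(-120))/2 = (-93*(-1/120))/2 = (½)*(31/40) = 31/80 ≈ 0.38750)
n(D) = D^(3/2)
C = -56*I*√7 (C = (-28)^(3/2) = -56*I*√7 ≈ -148.16*I)
1/((C - 1*(-28828)) + q(y, -163)) = 1/((-56*I*√7 - 1*(-28828)) - 149/31/80) = 1/((-56*I*√7 + 28828) - 149*80/31) = 1/((28828 - 56*I*√7) - 11920/31) = 1/(881748/31 - 56*I*√7)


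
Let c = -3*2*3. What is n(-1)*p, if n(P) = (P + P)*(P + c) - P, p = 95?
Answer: 3705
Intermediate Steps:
c = -18 (c = -6*3 = -18)
n(P) = -P + 2*P*(-18 + P) (n(P) = (P + P)*(P - 18) - P = (2*P)*(-18 + P) - P = 2*P*(-18 + P) - P = -P + 2*P*(-18 + P))
n(-1)*p = -(-37 + 2*(-1))*95 = -(-37 - 2)*95 = -1*(-39)*95 = 39*95 = 3705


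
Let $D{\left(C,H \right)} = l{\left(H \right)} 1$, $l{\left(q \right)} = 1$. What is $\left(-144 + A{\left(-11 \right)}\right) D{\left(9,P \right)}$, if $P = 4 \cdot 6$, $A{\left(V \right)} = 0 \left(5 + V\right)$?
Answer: $-144$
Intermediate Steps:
$A{\left(V \right)} = 0$
$P = 24$
$D{\left(C,H \right)} = 1$ ($D{\left(C,H \right)} = 1 \cdot 1 = 1$)
$\left(-144 + A{\left(-11 \right)}\right) D{\left(9,P \right)} = \left(-144 + 0\right) 1 = \left(-144\right) 1 = -144$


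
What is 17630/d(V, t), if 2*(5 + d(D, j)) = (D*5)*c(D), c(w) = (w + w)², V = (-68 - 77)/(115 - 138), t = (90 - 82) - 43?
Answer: 42900842/6085083 ≈ 7.0502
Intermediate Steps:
t = -35 (t = 8 - 43 = -35)
V = 145/23 (V = -145/(-23) = -145*(-1/23) = 145/23 ≈ 6.3043)
c(w) = 4*w² (c(w) = (2*w)² = 4*w²)
d(D, j) = -5 + 10*D³ (d(D, j) = -5 + ((D*5)*(4*D²))/2 = -5 + ((5*D)*(4*D²))/2 = -5 + (20*D³)/2 = -5 + 10*D³)
17630/d(V, t) = 17630/(-5 + 10*(145/23)³) = 17630/(-5 + 10*(3048625/12167)) = 17630/(-5 + 30486250/12167) = 17630/(30425415/12167) = 17630*(12167/30425415) = 42900842/6085083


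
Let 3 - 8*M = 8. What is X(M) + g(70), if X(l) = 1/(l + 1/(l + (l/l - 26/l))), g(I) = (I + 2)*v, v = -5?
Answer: -2920432/8075 ≈ -361.66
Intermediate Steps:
M = -5/8 (M = 3/8 - 1/8*8 = 3/8 - 1 = -5/8 ≈ -0.62500)
g(I) = -10 - 5*I (g(I) = (I + 2)*(-5) = (2 + I)*(-5) = -10 - 5*I)
X(l) = 1/(l + 1/(1 + l - 26/l)) (X(l) = 1/(l + 1/(l + (1 - 26/l))) = 1/(l + 1/(1 + l - 26/l)))
X(M) + g(70) = (-26 - 5/8 + (-5/8)**2)/((-5/8)*(-25 - 5/8 + (-5/8)**2)) + (-10 - 5*70) = -8*(-26 - 5/8 + 25/64)/(5*(-25 - 5/8 + 25/64)) + (-10 - 350) = -8/5*(-1679/64)/(-1615/64) - 360 = -8/5*(-64/1615)*(-1679/64) - 360 = -13432/8075 - 360 = -2920432/8075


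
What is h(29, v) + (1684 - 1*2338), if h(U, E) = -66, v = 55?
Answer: -720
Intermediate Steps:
h(29, v) + (1684 - 1*2338) = -66 + (1684 - 1*2338) = -66 + (1684 - 2338) = -66 - 654 = -720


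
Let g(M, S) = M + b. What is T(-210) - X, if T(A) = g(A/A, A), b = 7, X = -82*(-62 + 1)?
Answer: -4994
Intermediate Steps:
X = 5002 (X = -82*(-61) = 5002)
g(M, S) = 7 + M (g(M, S) = M + 7 = 7 + M)
T(A) = 8 (T(A) = 7 + A/A = 7 + 1 = 8)
T(-210) - X = 8 - 1*5002 = 8 - 5002 = -4994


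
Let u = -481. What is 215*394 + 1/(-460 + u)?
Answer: 79712109/941 ≈ 84710.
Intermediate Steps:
215*394 + 1/(-460 + u) = 215*394 + 1/(-460 - 481) = 84710 + 1/(-941) = 84710 - 1/941 = 79712109/941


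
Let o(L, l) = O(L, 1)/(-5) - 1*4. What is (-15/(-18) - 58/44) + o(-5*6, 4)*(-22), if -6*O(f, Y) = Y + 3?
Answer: 4652/55 ≈ 84.582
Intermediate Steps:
O(f, Y) = -½ - Y/6 (O(f, Y) = -(Y + 3)/6 = -(3 + Y)/6 = -½ - Y/6)
o(L, l) = -58/15 (o(L, l) = (-½ - ⅙*1)/(-5) - 1*4 = (-½ - ⅙)*(-⅕) - 4 = -⅔*(-⅕) - 4 = 2/15 - 4 = -58/15)
(-15/(-18) - 58/44) + o(-5*6, 4)*(-22) = (-15/(-18) - 58/44) - 58/15*(-22) = (-15*(-1/18) - 58*1/44) + 1276/15 = (⅚ - 29/22) + 1276/15 = -16/33 + 1276/15 = 4652/55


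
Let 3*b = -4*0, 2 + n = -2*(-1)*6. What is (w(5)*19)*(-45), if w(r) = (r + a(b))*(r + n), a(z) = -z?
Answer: -64125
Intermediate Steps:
n = 10 (n = -2 - 2*(-1)*6 = -2 + 2*6 = -2 + 12 = 10)
b = 0 (b = (-4*0)/3 = (⅓)*0 = 0)
w(r) = r*(10 + r) (w(r) = (r - 1*0)*(r + 10) = (r + 0)*(10 + r) = r*(10 + r))
(w(5)*19)*(-45) = ((5*(10 + 5))*19)*(-45) = ((5*15)*19)*(-45) = (75*19)*(-45) = 1425*(-45) = -64125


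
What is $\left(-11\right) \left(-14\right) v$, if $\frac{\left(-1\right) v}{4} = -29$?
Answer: $17864$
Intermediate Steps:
$v = 116$ ($v = \left(-4\right) \left(-29\right) = 116$)
$\left(-11\right) \left(-14\right) v = \left(-11\right) \left(-14\right) 116 = 154 \cdot 116 = 17864$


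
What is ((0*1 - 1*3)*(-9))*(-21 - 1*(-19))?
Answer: -54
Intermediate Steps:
((0*1 - 1*3)*(-9))*(-21 - 1*(-19)) = ((0 - 3)*(-9))*(-21 + 19) = -3*(-9)*(-2) = 27*(-2) = -54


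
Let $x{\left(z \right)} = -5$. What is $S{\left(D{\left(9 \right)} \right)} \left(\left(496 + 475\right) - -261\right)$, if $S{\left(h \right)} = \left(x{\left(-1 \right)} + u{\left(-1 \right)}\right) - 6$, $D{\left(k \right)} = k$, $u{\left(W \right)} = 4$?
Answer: $-8624$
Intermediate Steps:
$S{\left(h \right)} = -7$ ($S{\left(h \right)} = \left(-5 + 4\right) - 6 = -1 - 6 = -7$)
$S{\left(D{\left(9 \right)} \right)} \left(\left(496 + 475\right) - -261\right) = - 7 \left(\left(496 + 475\right) - -261\right) = - 7 \left(971 + 261\right) = \left(-7\right) 1232 = -8624$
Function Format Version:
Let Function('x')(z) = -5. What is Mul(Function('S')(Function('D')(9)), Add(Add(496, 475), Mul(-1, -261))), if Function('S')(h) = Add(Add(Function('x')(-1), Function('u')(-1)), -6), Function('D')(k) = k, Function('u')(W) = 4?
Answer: -8624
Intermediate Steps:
Function('S')(h) = -7 (Function('S')(h) = Add(Add(-5, 4), -6) = Add(-1, -6) = -7)
Mul(Function('S')(Function('D')(9)), Add(Add(496, 475), Mul(-1, -261))) = Mul(-7, Add(Add(496, 475), Mul(-1, -261))) = Mul(-7, Add(971, 261)) = Mul(-7, 1232) = -8624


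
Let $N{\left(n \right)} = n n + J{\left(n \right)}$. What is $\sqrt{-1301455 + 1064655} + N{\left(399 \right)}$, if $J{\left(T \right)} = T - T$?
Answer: $159201 + 80 i \sqrt{37} \approx 1.592 \cdot 10^{5} + 486.62 i$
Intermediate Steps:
$J{\left(T \right)} = 0$
$N{\left(n \right)} = n^{2}$ ($N{\left(n \right)} = n n + 0 = n^{2} + 0 = n^{2}$)
$\sqrt{-1301455 + 1064655} + N{\left(399 \right)} = \sqrt{-1301455 + 1064655} + 399^{2} = \sqrt{-236800} + 159201 = 80 i \sqrt{37} + 159201 = 159201 + 80 i \sqrt{37}$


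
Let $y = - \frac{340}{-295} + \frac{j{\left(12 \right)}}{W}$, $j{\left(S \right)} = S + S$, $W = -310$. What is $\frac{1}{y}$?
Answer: $\frac{9145}{9832} \approx 0.93013$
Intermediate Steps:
$j{\left(S \right)} = 2 S$
$y = \frac{9832}{9145}$ ($y = - \frac{340}{-295} + \frac{2 \cdot 12}{-310} = \left(-340\right) \left(- \frac{1}{295}\right) + 24 \left(- \frac{1}{310}\right) = \frac{68}{59} - \frac{12}{155} = \frac{9832}{9145} \approx 1.0751$)
$\frac{1}{y} = \frac{1}{\frac{9832}{9145}} = \frac{9145}{9832}$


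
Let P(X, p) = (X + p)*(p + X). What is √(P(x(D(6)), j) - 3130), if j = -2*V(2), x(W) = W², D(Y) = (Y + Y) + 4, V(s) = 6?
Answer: √56406 ≈ 237.50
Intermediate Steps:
D(Y) = 4 + 2*Y (D(Y) = 2*Y + 4 = 4 + 2*Y)
j = -12 (j = -2*6 = -12)
P(X, p) = (X + p)² (P(X, p) = (X + p)*(X + p) = (X + p)²)
√(P(x(D(6)), j) - 3130) = √(((4 + 2*6)² - 12)² - 3130) = √(((4 + 12)² - 12)² - 3130) = √((16² - 12)² - 3130) = √((256 - 12)² - 3130) = √(244² - 3130) = √(59536 - 3130) = √56406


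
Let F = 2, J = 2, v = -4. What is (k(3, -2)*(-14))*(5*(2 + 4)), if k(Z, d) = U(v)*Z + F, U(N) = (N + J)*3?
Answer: 6720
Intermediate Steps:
U(N) = 6 + 3*N (U(N) = (N + 2)*3 = (2 + N)*3 = 6 + 3*N)
k(Z, d) = 2 - 6*Z (k(Z, d) = (6 + 3*(-4))*Z + 2 = (6 - 12)*Z + 2 = -6*Z + 2 = 2 - 6*Z)
(k(3, -2)*(-14))*(5*(2 + 4)) = ((2 - 6*3)*(-14))*(5*(2 + 4)) = ((2 - 18)*(-14))*(5*6) = -16*(-14)*30 = 224*30 = 6720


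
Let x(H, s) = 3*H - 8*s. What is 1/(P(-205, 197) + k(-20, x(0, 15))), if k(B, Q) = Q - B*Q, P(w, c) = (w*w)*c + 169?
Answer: 1/8276574 ≈ 1.2082e-7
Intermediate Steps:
P(w, c) = 169 + c*w² (P(w, c) = w²*c + 169 = c*w² + 169 = 169 + c*w²)
x(H, s) = -8*s + 3*H
k(B, Q) = Q - B*Q
1/(P(-205, 197) + k(-20, x(0, 15))) = 1/((169 + 197*(-205)²) + (-8*15 + 3*0)*(1 - 1*(-20))) = 1/((169 + 197*42025) + (-120 + 0)*(1 + 20)) = 1/((169 + 8278925) - 120*21) = 1/(8279094 - 2520) = 1/8276574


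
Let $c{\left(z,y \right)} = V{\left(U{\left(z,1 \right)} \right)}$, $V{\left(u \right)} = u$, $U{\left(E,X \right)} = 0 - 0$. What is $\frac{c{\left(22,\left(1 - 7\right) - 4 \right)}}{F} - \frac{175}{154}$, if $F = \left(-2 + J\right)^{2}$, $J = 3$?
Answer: $- \frac{25}{22} \approx -1.1364$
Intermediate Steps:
$U{\left(E,X \right)} = 0$ ($U{\left(E,X \right)} = 0 + 0 = 0$)
$c{\left(z,y \right)} = 0$
$F = 1$ ($F = \left(-2 + 3\right)^{2} = 1^{2} = 1$)
$\frac{c{\left(22,\left(1 - 7\right) - 4 \right)}}{F} - \frac{175}{154} = \frac{0}{1} - \frac{175}{154} = 0 \cdot 1 - \frac{25}{22} = 0 - \frac{25}{22} = - \frac{25}{22}$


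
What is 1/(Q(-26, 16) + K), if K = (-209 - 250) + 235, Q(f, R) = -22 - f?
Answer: -1/220 ≈ -0.0045455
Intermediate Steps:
K = -224 (K = -459 + 235 = -224)
1/(Q(-26, 16) + K) = 1/((-22 - 1*(-26)) - 224) = 1/((-22 + 26) - 224) = 1/(4 - 224) = 1/(-220) = -1/220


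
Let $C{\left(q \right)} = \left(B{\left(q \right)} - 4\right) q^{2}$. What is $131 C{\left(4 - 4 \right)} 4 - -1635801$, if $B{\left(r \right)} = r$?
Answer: $1635801$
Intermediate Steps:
$C{\left(q \right)} = q^{2} \left(-4 + q\right)$ ($C{\left(q \right)} = \left(q - 4\right) q^{2} = \left(-4 + q\right) q^{2} = q^{2} \left(-4 + q\right)$)
$131 C{\left(4 - 4 \right)} 4 - -1635801 = 131 \left(4 - 4\right)^{2} \left(-4 + \left(4 - 4\right)\right) 4 - -1635801 = 131 \cdot 0^{2} \left(-4 + 0\right) 4 + 1635801 = 131 \cdot 0 \left(-4\right) 4 + 1635801 = 131 \cdot 0 \cdot 4 + 1635801 = 0 \cdot 4 + 1635801 = 0 + 1635801 = 1635801$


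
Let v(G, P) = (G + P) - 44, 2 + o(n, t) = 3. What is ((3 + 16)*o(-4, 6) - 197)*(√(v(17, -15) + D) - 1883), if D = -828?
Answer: 335174 - 178*I*√870 ≈ 3.3517e+5 - 5250.2*I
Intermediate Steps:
o(n, t) = 1 (o(n, t) = -2 + 3 = 1)
v(G, P) = -44 + G + P
((3 + 16)*o(-4, 6) - 197)*(√(v(17, -15) + D) - 1883) = ((3 + 16)*1 - 197)*(√((-44 + 17 - 15) - 828) - 1883) = (19*1 - 197)*(√(-42 - 828) - 1883) = (19 - 197)*(√(-870) - 1883) = -178*(I*√870 - 1883) = -178*(-1883 + I*√870) = 335174 - 178*I*√870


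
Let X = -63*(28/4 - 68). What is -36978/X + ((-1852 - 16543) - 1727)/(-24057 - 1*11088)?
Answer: -135806996/15006915 ≈ -9.0496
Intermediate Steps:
X = 3843 (X = -63*(28*(1/4) - 68) = -63*(7 - 68) = -63*(-61) = 3843)
-36978/X + ((-1852 - 16543) - 1727)/(-24057 - 1*11088) = -36978/3843 + ((-1852 - 16543) - 1727)/(-24057 - 1*11088) = -36978*1/3843 + (-18395 - 1727)/(-24057 - 11088) = -12326/1281 - 20122/(-35145) = -12326/1281 - 20122*(-1/35145) = -12326/1281 + 20122/35145 = -135806996/15006915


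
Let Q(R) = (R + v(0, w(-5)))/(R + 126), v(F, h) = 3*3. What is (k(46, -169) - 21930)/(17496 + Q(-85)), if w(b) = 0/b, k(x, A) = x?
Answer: -224311/179315 ≈ -1.2509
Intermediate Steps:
w(b) = 0
v(F, h) = 9
Q(R) = (9 + R)/(126 + R) (Q(R) = (R + 9)/(R + 126) = (9 + R)/(126 + R))
(k(46, -169) - 21930)/(17496 + Q(-85)) = (46 - 21930)/(17496 + (9 - 85)/(126 - 85)) = -21884/(17496 - 76/41) = -21884/717260/41 = -21884*41/717260 = -224311/179315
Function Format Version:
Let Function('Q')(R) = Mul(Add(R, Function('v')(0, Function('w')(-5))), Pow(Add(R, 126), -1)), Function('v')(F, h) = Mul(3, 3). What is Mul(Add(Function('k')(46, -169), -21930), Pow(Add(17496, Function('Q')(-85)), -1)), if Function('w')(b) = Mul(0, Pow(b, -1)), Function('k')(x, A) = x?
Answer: Rational(-224311, 179315) ≈ -1.2509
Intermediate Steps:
Function('w')(b) = 0
Function('v')(F, h) = 9
Function('Q')(R) = Mul(Pow(Add(126, R), -1), Add(9, R)) (Function('Q')(R) = Mul(Add(R, 9), Pow(Add(R, 126), -1)) = Mul(Add(9, R), Pow(Add(126, R), -1)) = Mul(Pow(Add(126, R), -1), Add(9, R)))
Mul(Add(Function('k')(46, -169), -21930), Pow(Add(17496, Function('Q')(-85)), -1)) = Mul(Add(46, -21930), Pow(Add(17496, Mul(Pow(Add(126, -85), -1), Add(9, -85))), -1)) = Mul(-21884, Pow(Add(17496, Mul(Pow(41, -1), -76)), -1)) = Mul(-21884, Pow(Add(17496, Mul(Rational(1, 41), -76)), -1)) = Mul(-21884, Pow(Add(17496, Rational(-76, 41)), -1)) = Mul(-21884, Pow(Rational(717260, 41), -1)) = Mul(-21884, Rational(41, 717260)) = Rational(-224311, 179315)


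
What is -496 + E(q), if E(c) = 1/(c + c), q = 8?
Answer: -7935/16 ≈ -495.94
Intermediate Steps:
E(c) = 1/(2*c)
-496 + E(q) = -496 + (½)/8 = -496 + (½)*(⅛) = -496 + 1/16 = -7935/16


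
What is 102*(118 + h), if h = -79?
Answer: 3978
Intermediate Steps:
102*(118 + h) = 102*(118 - 79) = 102*39 = 3978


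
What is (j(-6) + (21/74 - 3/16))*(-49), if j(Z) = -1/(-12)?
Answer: -15631/1776 ≈ -8.8012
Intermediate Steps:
j(Z) = 1/12 (j(Z) = -1*(-1/12) = 1/12)
(j(-6) + (21/74 - 3/16))*(-49) = (1/12 + (21/74 - 3/16))*(-49) = (1/12 + 57/592)*(-49) = (319/1776)*(-49) = -15631/1776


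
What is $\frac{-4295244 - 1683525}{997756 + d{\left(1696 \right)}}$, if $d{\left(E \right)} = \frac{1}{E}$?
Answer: $- \frac{10139992224}{1692194177} \approx -5.9922$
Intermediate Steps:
$\frac{-4295244 - 1683525}{997756 + d{\left(1696 \right)}} = \frac{-4295244 - 1683525}{997756 + \frac{1}{1696}} = - \frac{5978769}{997756 + \frac{1}{1696}} = - \frac{5978769}{\frac{1692194177}{1696}} = \left(-5978769\right) \frac{1696}{1692194177} = - \frac{10139992224}{1692194177}$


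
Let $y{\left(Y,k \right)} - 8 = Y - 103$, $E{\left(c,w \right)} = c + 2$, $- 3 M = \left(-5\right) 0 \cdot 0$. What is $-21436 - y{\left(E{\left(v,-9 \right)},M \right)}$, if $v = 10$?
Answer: $-21353$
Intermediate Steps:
$M = 0$ ($M = - \frac{\left(-5\right) 0 \cdot 0}{3} = - \frac{0 \cdot 0}{3} = \left(- \frac{1}{3}\right) 0 = 0$)
$E{\left(c,w \right)} = 2 + c$
$y{\left(Y,k \right)} = -95 + Y$ ($y{\left(Y,k \right)} = 8 + \left(Y - 103\right) = 8 + \left(-103 + Y\right) = -95 + Y$)
$-21436 - y{\left(E{\left(v,-9 \right)},M \right)} = -21436 - \left(-95 + \left(2 + 10\right)\right) = -21436 - \left(-95 + 12\right) = -21436 - -83 = -21436 + 83 = -21353$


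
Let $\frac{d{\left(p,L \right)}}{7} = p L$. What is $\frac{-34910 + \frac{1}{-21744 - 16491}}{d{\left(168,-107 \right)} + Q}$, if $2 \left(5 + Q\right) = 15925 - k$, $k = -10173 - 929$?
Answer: $\frac{2669567702}{8589378045} \approx 0.3108$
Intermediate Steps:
$d{\left(p,L \right)} = 7 L p$ ($d{\left(p,L \right)} = 7 p L = 7 L p$)
$k = -11102$
$Q = \frac{27017}{2}$ ($Q = -5 + \frac{15925 - -11102}{2} = -5 + \frac{15925 + 11102}{2} = -5 + \frac{1}{2} \cdot 27027 = -5 + \frac{27027}{2} = \frac{27017}{2} \approx 13509.0$)
$\frac{-34910 + \frac{1}{-21744 - 16491}}{d{\left(168,-107 \right)} + Q} = \frac{-34910 + \frac{1}{-21744 - 16491}}{7 \left(-107\right) 168 + \frac{27017}{2}} = \frac{-34910 + \frac{1}{-38235}}{-125832 + \frac{27017}{2}} = \frac{-34910 - \frac{1}{38235}}{- \frac{224647}{2}} = \left(- \frac{1334783851}{38235}\right) \left(- \frac{2}{224647}\right) = \frac{2669567702}{8589378045}$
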